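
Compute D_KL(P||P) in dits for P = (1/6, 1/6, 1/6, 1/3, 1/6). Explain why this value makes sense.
0.0000 dits

KL divergence satisfies the Gibbs inequality: D_KL(P||Q) ≥ 0 for all distributions P, Q.

D_KL(P||Q) = Σ p(x) log(p(x)/q(x))
Each term is p(x) × log_10(p(x)/p(x)) = p(x) × log_10(1) = 0, so the sum is 0.
D_KL(P||Q) = 0.0000 dits

When P = Q, the KL divergence is exactly 0, as there is no 'divergence' between identical distributions.

This non-negativity is a fundamental property: relative entropy cannot be negative because it measures how different Q is from P.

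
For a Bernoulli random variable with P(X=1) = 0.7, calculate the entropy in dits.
0.2653 dits

The binary entropy function is:
H(p) = -p log(p) - (1-p) log(1-p)

H(0.7) = -0.7 × log_10(0.7) - 0.3 × log_10(0.3)
H(0.7) = 0.2653 dits

Note: Binary entropy is maximized at p=0.5 (H=1 bit) and minimized at p=0 or p=1 (H=0).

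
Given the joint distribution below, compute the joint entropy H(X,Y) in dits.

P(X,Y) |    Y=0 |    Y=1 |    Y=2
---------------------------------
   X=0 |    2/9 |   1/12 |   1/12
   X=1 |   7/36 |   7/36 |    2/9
0.7468 dits

Joint entropy is H(X,Y) = -Σ_{x,y} p(x,y) log p(x,y).

Summing over all non-zero entries:
H(X,Y) = -[2/9·log_10(2/9) + 1/12·log_10(1/12) + 1/12·log_10(1/12) + 7/36·log_10(7/36) + 7/36·log_10(7/36) + 2/9·log_10(2/9)]
H(X,Y) = 0.7468 dits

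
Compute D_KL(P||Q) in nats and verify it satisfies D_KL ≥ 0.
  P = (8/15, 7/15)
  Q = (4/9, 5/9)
0.0159 nats

KL divergence satisfies the Gibbs inequality: D_KL(P||Q) ≥ 0 for all distributions P, Q.

D_KL(P||Q) = Σ p(x) log(p(x)/q(x))
Term by term:
  x=0: 8/15 × log_e[(8/15)/(4/9)] = 0.0972
  x=1: 7/15 × log_e[(7/15)/(5/9)] = -0.0814
D_KL(P||Q) = 0.0159 nats

D_KL(P||Q) = 0.0159 ≥ 0 ✓

This non-negativity is a fundamental property: relative entropy cannot be negative because it measures how different Q is from P.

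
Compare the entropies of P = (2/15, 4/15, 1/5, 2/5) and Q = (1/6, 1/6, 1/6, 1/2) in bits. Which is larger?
P

Computing entropies in bits:
H(P) = 1.8892
H(Q) = 1.7925

Distribution P has higher entropy.

Intuition: The distribution closer to uniform (more spread out) has higher entropy.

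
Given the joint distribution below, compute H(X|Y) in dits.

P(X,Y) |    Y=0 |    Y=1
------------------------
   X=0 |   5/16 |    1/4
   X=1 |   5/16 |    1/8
0.2918 dits

Using the chain rule: H(X|Y) = H(X,Y) - H(Y)

First, compute H(X,Y) = 0.5791 dits

Marginal P(Y) = (5/8, 3/8)
H(Y) = 0.2873 dits

H(X|Y) = H(X,Y) - H(Y) = 0.5791 - 0.2873 = 0.2918 dits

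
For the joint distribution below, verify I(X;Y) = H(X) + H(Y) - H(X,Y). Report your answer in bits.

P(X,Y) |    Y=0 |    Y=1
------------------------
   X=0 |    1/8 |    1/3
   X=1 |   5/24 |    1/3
I(X;Y) = 0.0102 bits

Mutual information has multiple equivalent forms:
- I(X;Y) = H(X) - H(X|Y)
- I(X;Y) = H(Y) - H(Y|X)
- I(X;Y) = H(X) + H(Y) - H(X,Y)

Computing all quantities:
H(X) = 0.9950, H(Y) = 0.9183, H(X,Y) = 1.9031
H(X|Y) = 0.9848, H(Y|X) = 0.9081

Verification:
H(X) - H(X|Y) = 0.9950 - 0.9848 = 0.0102
H(Y) - H(Y|X) = 0.9183 - 0.9081 = 0.0102
H(X) + H(Y) - H(X,Y) = 0.9950 + 0.9183 - 1.9031 = 0.0102

All forms give I(X;Y) = 0.0102 bits. ✓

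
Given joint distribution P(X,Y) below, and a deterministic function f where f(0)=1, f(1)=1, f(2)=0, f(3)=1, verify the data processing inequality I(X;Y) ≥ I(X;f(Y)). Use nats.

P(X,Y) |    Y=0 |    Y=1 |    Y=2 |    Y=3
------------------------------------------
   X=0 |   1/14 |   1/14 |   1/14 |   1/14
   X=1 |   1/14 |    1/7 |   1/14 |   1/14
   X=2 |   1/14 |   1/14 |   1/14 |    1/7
I(X;Y) = 0.0284, I(X;f(Y)) = 0.0015, inequality holds: 0.0284 ≥ 0.0015

Data Processing Inequality: For any Markov chain X → Y → Z, we have I(X;Y) ≥ I(X;Z).

Here Z = f(Y) is a deterministic function of Y, forming X → Y → Z.

Original I(X;Y) = 0.0284 nats

After applying f:
P(X,Z) where Z=f(Y):
- P(X,Z=0) = P(X,Y=2)
- P(X,Z=1) = P(X,Y=0) + P(X,Y=1) + P(X,Y=3)

I(X;Z) = I(X;f(Y)) = 0.0015 nats

Verification: 0.0284 ≥ 0.0015 ✓

Information cannot be created by processing; the function f can only lose information about X.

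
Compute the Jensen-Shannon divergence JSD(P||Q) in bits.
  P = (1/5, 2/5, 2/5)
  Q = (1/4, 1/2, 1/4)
0.0186 bits

Jensen-Shannon divergence is:
JSD(P||Q) = 0.5 × D_KL(P||M) + 0.5 × D_KL(Q||M)
where M = 0.5 × (P + Q) is the mixture distribution.

M = 0.5 × (1/5, 2/5, 2/5) + 0.5 × (1/4, 1/2, 1/4) = (9/40, 9/20, 13/40)

D_KL(P||M) = 0.0179 bits
D_KL(Q||M) = 0.0194 bits

JSD(P||Q) = 0.5 × 0.0179 + 0.5 × 0.0194 = 0.0186 bits

Unlike KL divergence, JSD is symmetric and bounded: 0 ≤ JSD ≤ log(2).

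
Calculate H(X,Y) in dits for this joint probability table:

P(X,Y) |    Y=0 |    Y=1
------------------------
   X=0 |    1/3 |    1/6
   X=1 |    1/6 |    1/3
0.5775 dits

Joint entropy is H(X,Y) = -Σ_{x,y} p(x,y) log p(x,y).

Summing over all non-zero entries:
H(X,Y) = -[1/3·log_10(1/3) + 1/6·log_10(1/6) + 1/6·log_10(1/6) + 1/3·log_10(1/3)]
H(X,Y) = 0.5775 dits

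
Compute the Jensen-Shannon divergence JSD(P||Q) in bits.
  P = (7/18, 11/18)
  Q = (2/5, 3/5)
0.0001 bits

Jensen-Shannon divergence is:
JSD(P||Q) = 0.5 × D_KL(P||M) + 0.5 × D_KL(Q||M)
where M = 0.5 × (P + Q) is the mixture distribution.

M = 0.5 × (7/18, 11/18) + 0.5 × (2/5, 3/5) = (0.394444, 0.605556)

D_KL(P||M) = 0.0001 bits
D_KL(Q||M) = 0.0001 bits

JSD(P||Q) = 0.5 × 0.0001 + 0.5 × 0.0001 = 0.0001 bits

Unlike KL divergence, JSD is symmetric and bounded: 0 ≤ JSD ≤ log(2).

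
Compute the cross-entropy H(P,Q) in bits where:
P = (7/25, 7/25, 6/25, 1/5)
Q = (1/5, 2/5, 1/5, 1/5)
2.0419 bits

Cross-entropy: H(P,Q) = -Σ p(x) log q(x)

Alternatively: H(P,Q) = H(P) + D_KL(P||Q)
H(P) = 1.9870 bits
D_KL(P||Q) = 0.0550 bits

H(P,Q) = 1.9870 + 0.0550 = 2.0419 bits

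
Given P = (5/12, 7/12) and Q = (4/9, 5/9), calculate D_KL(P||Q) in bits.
0.0023 bits

KL divergence: D_KL(P||Q) = Σ p(x) log(p(x)/q(x))

Computing term by term:
  x=0: 5/12 × log_2[(5/12)/(4/9)] = 5/12 × -0.0931 = -0.0388
  x=1: 7/12 × log_2[(7/12)/(5/9)] = 7/12 × 0.0704 = 0.0411

D_KL(P||Q) = 0.0023 bits

Note: KL divergence is always non-negative and equals 0 iff P = Q.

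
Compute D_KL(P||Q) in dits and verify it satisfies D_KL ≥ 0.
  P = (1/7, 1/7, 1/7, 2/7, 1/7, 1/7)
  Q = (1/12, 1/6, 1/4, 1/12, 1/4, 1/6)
0.0978 dits

KL divergence satisfies the Gibbs inequality: D_KL(P||Q) ≥ 0 for all distributions P, Q.

D_KL(P||Q) = Σ p(x) log(p(x)/q(x))
Term by term:
  x=0: 1/7 × log_10[(1/7)/(1/12)] = 0.0334
  x=1: 1/7 × log_10[(1/7)/(1/6)] = -0.0096
  x=2: 1/7 × log_10[(1/7)/(1/4)] = -0.0347
  x=3: 2/7 × log_10[(2/7)/(1/12)] = 0.1529
  x=4: 1/7 × log_10[(1/7)/(1/4)] = -0.0347
  x=5: 1/7 × log_10[(1/7)/(1/6)] = -0.0096
D_KL(P||Q) = 0.0978 dits

D_KL(P||Q) = 0.0978 ≥ 0 ✓

This non-negativity is a fundamental property: relative entropy cannot be negative because it measures how different Q is from P.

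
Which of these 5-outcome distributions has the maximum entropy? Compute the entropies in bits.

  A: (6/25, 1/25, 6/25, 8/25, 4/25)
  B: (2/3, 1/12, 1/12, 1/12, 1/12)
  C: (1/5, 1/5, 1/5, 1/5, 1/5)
C

For a discrete distribution over n outcomes, entropy is maximized by the uniform distribution.

Computing entropies:
H(A) = 2.1231 bits
H(B) = 1.5850 bits
H(C) = 2.3219 bits

The uniform distribution (where all probabilities equal 1/5) achieves the maximum entropy of log_2(5) = 2.3219 bits.

Distribution C has the highest entropy.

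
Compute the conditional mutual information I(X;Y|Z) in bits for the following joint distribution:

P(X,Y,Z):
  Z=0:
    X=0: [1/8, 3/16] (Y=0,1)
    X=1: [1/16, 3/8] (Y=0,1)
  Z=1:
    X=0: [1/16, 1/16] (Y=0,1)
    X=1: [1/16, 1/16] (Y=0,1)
0.0462 bits

Conditional mutual information: I(X;Y|Z) = H(X|Z) + H(Y|Z) - H(X,Y|Z)

H(Z) = 0.8113
H(X,Z) = 1.7962 → H(X|Z) = 0.9849
H(Y,Z) = 1.6697 → H(Y|Z) = 0.8585
H(X,Y,Z) = 2.6085 → H(X,Y|Z) = 1.7972

I(X;Y|Z) = 0.9849 + 0.8585 - 1.7972 = 0.0462 bits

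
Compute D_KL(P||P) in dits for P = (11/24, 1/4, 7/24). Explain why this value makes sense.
0.0000 dits

KL divergence satisfies the Gibbs inequality: D_KL(P||Q) ≥ 0 for all distributions P, Q.

D_KL(P||Q) = Σ p(x) log(p(x)/q(x))
Each term is p(x) × log_10(p(x)/p(x)) = p(x) × log_10(1) = 0, so the sum is 0.
D_KL(P||Q) = 0.0000 dits

When P = Q, the KL divergence is exactly 0, as there is no 'divergence' between identical distributions.

This non-negativity is a fundamental property: relative entropy cannot be negative because it measures how different Q is from P.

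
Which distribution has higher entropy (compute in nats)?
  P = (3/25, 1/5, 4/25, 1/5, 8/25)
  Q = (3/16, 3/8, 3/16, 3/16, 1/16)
P

Computing entropies in nats:
H(P) = 1.5560
H(Q) = 1.4827

Distribution P has higher entropy.

Intuition: The distribution closer to uniform (more spread out) has higher entropy.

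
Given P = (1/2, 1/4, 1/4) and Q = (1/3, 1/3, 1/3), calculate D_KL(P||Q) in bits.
0.0850 bits

KL divergence: D_KL(P||Q) = Σ p(x) log(p(x)/q(x))

Computing term by term:
  x=0: 1/2 × log_2[(1/2)/(1/3)] = 1/2 × 0.5850 = 0.2925
  x=1: 1/4 × log_2[(1/4)/(1/3)] = 1/4 × -0.4150 = -0.1038
  x=2: 1/4 × log_2[(1/4)/(1/3)] = 1/4 × -0.4150 = -0.1038

D_KL(P||Q) = 0.0850 bits

Note: KL divergence is always non-negative and equals 0 iff P = Q.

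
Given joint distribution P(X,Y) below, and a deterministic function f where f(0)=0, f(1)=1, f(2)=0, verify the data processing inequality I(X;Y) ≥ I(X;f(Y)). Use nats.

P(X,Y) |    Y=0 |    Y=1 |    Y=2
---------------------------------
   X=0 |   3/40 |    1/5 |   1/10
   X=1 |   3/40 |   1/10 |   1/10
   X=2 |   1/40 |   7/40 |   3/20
I(X;Y) = 0.0333, I(X;f(Y)) = 0.0099, inequality holds: 0.0333 ≥ 0.0099

Data Processing Inequality: For any Markov chain X → Y → Z, we have I(X;Y) ≥ I(X;Z).

Here Z = f(Y) is a deterministic function of Y, forming X → Y → Z.

Original I(X;Y) = 0.0333 nats

After applying f:
P(X,Z) where Z=f(Y):
- P(X,Z=0) = P(X,Y=0) + P(X,Y=2)
- P(X,Z=1) = P(X,Y=1)

I(X;Z) = I(X;f(Y)) = 0.0099 nats

Verification: 0.0333 ≥ 0.0099 ✓

Information cannot be created by processing; the function f can only lose information about X.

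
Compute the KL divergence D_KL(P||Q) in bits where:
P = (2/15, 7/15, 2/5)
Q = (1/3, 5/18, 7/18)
0.1893 bits

KL divergence: D_KL(P||Q) = Σ p(x) log(p(x)/q(x))

Computing term by term:
  x=0: 2/15 × log_2[(2/15)/(1/3)] = 2/15 × -1.3219 = -0.1763
  x=1: 7/15 × log_2[(7/15)/(5/18)] = 7/15 × 0.7485 = 0.3493
  x=2: 2/5 × log_2[(2/5)/(7/18)] = 2/5 × 0.0406 = 0.0163

D_KL(P||Q) = 0.1893 bits

Note: KL divergence is always non-negative and equals 0 iff P = Q.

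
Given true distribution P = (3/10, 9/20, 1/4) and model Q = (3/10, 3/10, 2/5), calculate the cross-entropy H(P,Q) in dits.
0.4916 dits

Cross-entropy: H(P,Q) = -Σ p(x) log q(x)

Alternatively: H(P,Q) = H(P) + D_KL(P||Q)
H(P) = 0.4634 dits
D_KL(P||Q) = 0.0282 dits

H(P,Q) = 0.4634 + 0.0282 = 0.4916 dits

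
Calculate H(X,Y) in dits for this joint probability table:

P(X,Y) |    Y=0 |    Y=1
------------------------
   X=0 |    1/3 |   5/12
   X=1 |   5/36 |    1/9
0.5426 dits

Joint entropy is H(X,Y) = -Σ_{x,y} p(x,y) log p(x,y).

Summing over all non-zero entries:
H(X,Y) = -[1/3·log_10(1/3) + 5/12·log_10(5/12) + 5/36·log_10(5/36) + 1/9·log_10(1/9)]
H(X,Y) = 0.5426 dits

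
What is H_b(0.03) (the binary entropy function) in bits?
0.1944 bits

The binary entropy function is:
H(p) = -p log(p) - (1-p) log(1-p)

H(0.03) = -0.03 × log_2(0.03) - 0.97 × log_2(0.97)
H(0.03) = 0.1944 bits

Note: Binary entropy is maximized at p=0.5 (H=1 bit) and minimized at p=0 or p=1 (H=0).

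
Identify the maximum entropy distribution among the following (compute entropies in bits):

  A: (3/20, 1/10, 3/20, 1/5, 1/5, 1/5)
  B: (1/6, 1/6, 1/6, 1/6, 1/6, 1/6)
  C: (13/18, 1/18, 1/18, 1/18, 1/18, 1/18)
B

For a discrete distribution over n outcomes, entropy is maximized by the uniform distribution.

Computing entropies:
H(A) = 2.5464 bits
H(B) = 2.5850 bits
H(C) = 1.4974 bits

The uniform distribution (where all probabilities equal 1/6) achieves the maximum entropy of log_2(6) = 2.5850 bits.

Distribution B has the highest entropy.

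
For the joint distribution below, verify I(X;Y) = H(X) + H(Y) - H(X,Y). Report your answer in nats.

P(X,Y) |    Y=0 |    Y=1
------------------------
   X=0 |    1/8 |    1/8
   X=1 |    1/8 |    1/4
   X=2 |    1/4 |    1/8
I(X;Y) = 0.0425 nats

Mutual information has multiple equivalent forms:
- I(X;Y) = H(X) - H(X|Y)
- I(X;Y) = H(Y) - H(Y|X)
- I(X;Y) = H(X) + H(Y) - H(X,Y)

Computing all quantities:
H(X) = 1.0822, H(Y) = 0.6931, H(X,Y) = 1.7329
H(X|Y) = 1.0397, H(Y|X) = 0.6507

Verification:
H(X) - H(X|Y) = 1.0822 - 1.0397 = 0.0425
H(Y) - H(Y|X) = 0.6931 - 0.6507 = 0.0425
H(X) + H(Y) - H(X,Y) = 1.0822 + 0.6931 - 1.7329 = 0.0425

All forms give I(X;Y) = 0.0425 nats. ✓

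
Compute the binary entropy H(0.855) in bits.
0.5972 bits

The binary entropy function is:
H(p) = -p log(p) - (1-p) log(1-p)

H(0.855) = -0.855 × log_2(0.855) - 0.145 × log_2(0.145)
H(0.855) = 0.5972 bits

Note: Binary entropy is maximized at p=0.5 (H=1 bit) and minimized at p=0 or p=1 (H=0).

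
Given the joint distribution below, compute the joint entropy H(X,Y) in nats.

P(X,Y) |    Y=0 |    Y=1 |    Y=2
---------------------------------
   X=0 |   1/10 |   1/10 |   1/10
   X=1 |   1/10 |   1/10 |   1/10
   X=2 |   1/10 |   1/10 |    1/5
2.1640 nats

Joint entropy is H(X,Y) = -Σ_{x,y} p(x,y) log p(x,y).

Summing over all non-zero entries:
H(X,Y) = -[1/10·log_e(1/10) + 1/10·log_e(1/10) + 1/10·log_e(1/10) + 1/10·log_e(1/10) + 1/10·log_e(1/10) + 1/10·log_e(1/10) + 1/10·log_e(1/10) + 1/10·log_e(1/10) + 1/5·log_e(1/5)]
H(X,Y) = 2.1640 nats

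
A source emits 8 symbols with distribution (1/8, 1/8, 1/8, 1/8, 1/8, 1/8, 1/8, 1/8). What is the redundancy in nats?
0.0000 nats

Redundancy measures how far a source is from maximum entropy:
R = H_max - H(X)

Maximum entropy for 8 symbols: H_max = log_e(8) = 2.0794 nats
Actual entropy: H(X) = 2.0794 nats
Redundancy: R = 2.0794 - 2.0794 = 0.0000 nats

This redundancy represents potential for compression: the source could be compressed by 0.0000 nats per symbol.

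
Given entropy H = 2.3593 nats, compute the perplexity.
10.5835

Perplexity is e^H (or exp(H) for natural log).

H = 2.3593 nats
Perplexity = e^2.3593 = 10.5835

Interpretation: The model's uncertainty is equivalent to choosing uniformly among 10.6 options.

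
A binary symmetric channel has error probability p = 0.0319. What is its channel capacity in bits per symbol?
0.7962 bits

For a binary symmetric channel (BSC) with error probability p:
Capacity C = 1 - H(p) bits per symbol

where H(p) = -p log₂(p) - (1-p) log₂(1-p) is the binary entropy function.

H(0.0319) = 0.2038 bits
C = 1 - 0.2038 = 0.7962 bits per symbol

This means we can reliably transmit up to 0.7962 bits of information per channel use.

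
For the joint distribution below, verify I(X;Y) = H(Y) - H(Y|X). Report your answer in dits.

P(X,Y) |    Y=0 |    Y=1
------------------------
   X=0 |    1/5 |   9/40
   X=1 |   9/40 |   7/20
I(X;Y) = 0.0014 dits

Mutual information has multiple equivalent forms:
- I(X;Y) = H(X) - H(X|Y)
- I(X;Y) = H(Y) - H(Y|X)
- I(X;Y) = H(X) + H(Y) - H(X,Y)

Computing all quantities:
H(X) = 0.2961, H(Y) = 0.2961, H(X,Y) = 0.5909
H(X|Y) = 0.2948, H(Y|X) = 0.2948

Verification:
H(X) - H(X|Y) = 0.2961 - 0.2948 = 0.0014
H(Y) - H(Y|X) = 0.2961 - 0.2948 = 0.0014
H(X) + H(Y) - H(X,Y) = 0.2961 + 0.2961 - 0.5909 = 0.0014

All forms give I(X;Y) = 0.0014 dits. ✓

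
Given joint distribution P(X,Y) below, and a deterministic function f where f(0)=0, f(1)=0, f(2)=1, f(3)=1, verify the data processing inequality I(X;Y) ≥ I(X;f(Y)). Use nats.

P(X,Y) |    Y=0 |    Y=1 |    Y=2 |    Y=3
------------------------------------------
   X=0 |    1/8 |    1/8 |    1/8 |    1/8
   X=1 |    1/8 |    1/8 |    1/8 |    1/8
I(X;Y) = 0.0000, I(X;f(Y)) = 0.0000, inequality holds: 0.0000 ≥ 0.0000

Data Processing Inequality: For any Markov chain X → Y → Z, we have I(X;Y) ≥ I(X;Z).

Here Z = f(Y) is a deterministic function of Y, forming X → Y → Z.

Original I(X;Y) = 0.0000 nats

After applying f:
P(X,Z) where Z=f(Y):
- P(X,Z=0) = P(X,Y=0) + P(X,Y=1)
- P(X,Z=1) = P(X,Y=2) + P(X,Y=3)

I(X;Z) = I(X;f(Y)) = 0.0000 nats

Verification: 0.0000 ≥ 0.0000 ✓

Information cannot be created by processing; the function f can only lose information about X.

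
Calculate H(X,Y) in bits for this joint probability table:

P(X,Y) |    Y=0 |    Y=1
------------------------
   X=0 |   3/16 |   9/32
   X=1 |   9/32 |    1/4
1.9822 bits

Joint entropy is H(X,Y) = -Σ_{x,y} p(x,y) log p(x,y).

Summing over all non-zero entries:
H(X,Y) = -[3/16·log_2(3/16) + 9/32·log_2(9/32) + 9/32·log_2(9/32) + 1/4·log_2(1/4)]
H(X,Y) = 1.9822 bits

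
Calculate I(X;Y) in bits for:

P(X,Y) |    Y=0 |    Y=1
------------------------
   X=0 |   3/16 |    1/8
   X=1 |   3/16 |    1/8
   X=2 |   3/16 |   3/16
0.0069 bits

Mutual information: I(X;Y) = H(X) + H(Y) - H(X,Y)

Marginals:
P(X) = (5/16, 5/16, 3/8), H(X) = 1.5794 bits
P(Y) = (9/16, 7/16), H(Y) = 0.9887 bits

Joint entropy: H(X,Y) = 2.5613 bits

I(X;Y) = 1.5794 + 0.9887 - 2.5613 = 0.0069 bits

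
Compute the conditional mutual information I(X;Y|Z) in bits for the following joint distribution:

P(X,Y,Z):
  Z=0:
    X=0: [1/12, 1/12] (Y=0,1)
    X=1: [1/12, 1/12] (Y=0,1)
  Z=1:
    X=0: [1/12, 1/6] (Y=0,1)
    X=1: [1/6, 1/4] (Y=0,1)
0.0022 bits

Conditional mutual information: I(X;Y|Z) = H(X|Z) + H(Y|Z) - H(X,Y|Z)

H(Z) = 0.9183
H(X,Z) = 1.8879 → H(X|Z) = 0.9696
H(Y,Z) = 1.8879 → H(Y|Z) = 0.9696
H(X,Y,Z) = 2.8554 → H(X,Y|Z) = 1.9371

I(X;Y|Z) = 0.9696 + 0.9696 - 1.9371 = 0.0022 bits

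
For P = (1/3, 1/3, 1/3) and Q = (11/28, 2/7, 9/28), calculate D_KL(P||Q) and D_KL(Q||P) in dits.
D_KL(P||Q) = 0.0038, D_KL(Q||P) = 0.0038

KL divergence is not symmetric: D_KL(P||Q) ≠ D_KL(Q||P) in general.

D_KL(P||Q) = 0.0038 dits
D_KL(Q||P) = 0.0038 dits

In this case they happen to be equal (to 4 decimal places).

This asymmetry is why KL divergence is not a true distance metric.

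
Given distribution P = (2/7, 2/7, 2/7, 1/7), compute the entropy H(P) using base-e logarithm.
1.3518 nats

Shannon entropy is H(X) = -Σ p(x) log p(x).

For P = (2/7, 2/7, 2/7, 1/7):
H = -2/7 × log_e(2/7) -2/7 × log_e(2/7) -2/7 × log_e(2/7) -1/7 × log_e(1/7)
H = 1.3518 nats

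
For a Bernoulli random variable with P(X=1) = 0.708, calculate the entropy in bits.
0.8713 bits

The binary entropy function is:
H(p) = -p log(p) - (1-p) log(1-p)

H(0.708) = -0.708 × log_2(0.708) - 0.292 × log_2(0.292)
H(0.708) = 0.8713 bits

Note: Binary entropy is maximized at p=0.5 (H=1 bit) and minimized at p=0 or p=1 (H=0).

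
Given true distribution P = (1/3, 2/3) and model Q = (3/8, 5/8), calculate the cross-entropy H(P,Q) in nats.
0.6403 nats

Cross-entropy: H(P,Q) = -Σ p(x) log q(x)

Alternatively: H(P,Q) = H(P) + D_KL(P||Q)
H(P) = 0.6365 nats
D_KL(P||Q) = 0.0038 nats

H(P,Q) = 0.6365 + 0.0038 = 0.6403 nats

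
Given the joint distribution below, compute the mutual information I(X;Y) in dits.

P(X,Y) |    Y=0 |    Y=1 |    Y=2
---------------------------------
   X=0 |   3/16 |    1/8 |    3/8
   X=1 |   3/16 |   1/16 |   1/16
0.0271 dits

Mutual information: I(X;Y) = H(X) + H(Y) - H(X,Y)

Marginals:
P(X) = (11/16, 5/16), H(X) = 0.2697 dits
P(Y) = (3/8, 3/16, 7/16), H(Y) = 0.4531 dits

Joint entropy: H(X,Y) = 0.6958 dits

I(X;Y) = 0.2697 + 0.4531 - 0.6958 = 0.0271 dits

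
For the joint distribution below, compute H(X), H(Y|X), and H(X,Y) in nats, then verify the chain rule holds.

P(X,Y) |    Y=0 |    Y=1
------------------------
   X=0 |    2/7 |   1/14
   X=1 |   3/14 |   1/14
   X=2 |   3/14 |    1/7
H(X,Y) = 1.6731, H(X) = 1.0934, H(Y|X) = 0.5797 (all in nats)

Chain rule: H(X,Y) = H(X) + H(Y|X)

Left side — joint entropy directly:
H(X,Y) = -Σ p(x,y) log p(x,y) = 1.6731 nats

Right side — compute H(Y|X) from the conditional distributions:
P(X) = (5/14, 2/7, 5/14), so H(X) = 1.0934 nats
H(Y|X) = Σ_x P(X=x) · H(Y|X=x):
  P(Y|X=0) = (4/5, 1/5), H(Y|X=0) = 0.5004, weight P(X=0) = 5/14
  P(Y|X=1) = (3/4, 1/4), H(Y|X=1) = 0.5623, weight P(X=1) = 2/7
  P(Y|X=2) = (3/5, 2/5), H(Y|X=2) = 0.6730, weight P(X=2) = 5/14
H(Y|X) = 0.5797 nats

H(X) + H(Y|X) = 1.0934 + 0.5797 = 1.6731 nats

Both sides equal 1.6731 nats. ✓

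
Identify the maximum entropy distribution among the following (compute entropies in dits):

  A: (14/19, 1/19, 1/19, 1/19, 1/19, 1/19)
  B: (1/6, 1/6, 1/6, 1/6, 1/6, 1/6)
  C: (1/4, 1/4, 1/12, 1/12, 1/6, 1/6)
B

For a discrete distribution over n outcomes, entropy is maximized by the uniform distribution.

Computing entropies:
H(A) = 0.4342 dits
H(B) = 0.7782 dits
H(C) = 0.7403 dits

The uniform distribution (where all probabilities equal 1/6) achieves the maximum entropy of log_10(6) = 0.7782 dits.

Distribution B has the highest entropy.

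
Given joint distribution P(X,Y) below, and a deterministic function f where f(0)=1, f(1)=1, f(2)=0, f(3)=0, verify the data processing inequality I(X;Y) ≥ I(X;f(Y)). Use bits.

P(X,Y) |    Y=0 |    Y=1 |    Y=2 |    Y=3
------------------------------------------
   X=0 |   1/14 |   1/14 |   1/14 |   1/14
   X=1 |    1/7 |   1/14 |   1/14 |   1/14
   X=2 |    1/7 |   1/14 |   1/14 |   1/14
I(X;Y) = 0.0150, I(X;f(Y)) = 0.0060, inequality holds: 0.0150 ≥ 0.0060

Data Processing Inequality: For any Markov chain X → Y → Z, we have I(X;Y) ≥ I(X;Z).

Here Z = f(Y) is a deterministic function of Y, forming X → Y → Z.

Original I(X;Y) = 0.0150 bits

After applying f:
P(X,Z) where Z=f(Y):
- P(X,Z=0) = P(X,Y=2) + P(X,Y=3)
- P(X,Z=1) = P(X,Y=0) + P(X,Y=1)

I(X;Z) = I(X;f(Y)) = 0.0060 bits

Verification: 0.0150 ≥ 0.0060 ✓

Information cannot be created by processing; the function f can only lose information about X.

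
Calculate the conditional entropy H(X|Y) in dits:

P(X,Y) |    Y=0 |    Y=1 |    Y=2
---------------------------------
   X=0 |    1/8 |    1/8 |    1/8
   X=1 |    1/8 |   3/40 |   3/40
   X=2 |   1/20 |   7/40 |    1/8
0.4555 dits

Using the chain rule: H(X|Y) = H(X,Y) - H(Y)

First, compute H(X,Y) = 0.9307 dits

Marginal P(Y) = (3/10, 3/8, 13/40)
H(Y) = 0.4752 dits

H(X|Y) = H(X,Y) - H(Y) = 0.9307 - 0.4752 = 0.4555 dits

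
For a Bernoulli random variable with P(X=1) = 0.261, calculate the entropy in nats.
0.5741 nats

The binary entropy function is:
H(p) = -p log(p) - (1-p) log(1-p)

H(0.261) = -0.261 × log_e(0.261) - 0.739 × log_e(0.739)
H(0.261) = 0.5741 nats

Note: Binary entropy is maximized at p=0.5 (H=1 bit) and minimized at p=0 or p=1 (H=0).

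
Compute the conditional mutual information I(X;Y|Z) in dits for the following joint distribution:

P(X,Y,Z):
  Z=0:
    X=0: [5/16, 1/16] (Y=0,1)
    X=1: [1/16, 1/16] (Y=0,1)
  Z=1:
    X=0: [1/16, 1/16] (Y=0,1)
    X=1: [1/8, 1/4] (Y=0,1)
0.0135 dits

Conditional mutual information: I(X;Y|Z) = H(X|Z) + H(Y|Z) - H(X,Y|Z)

H(Z) = 0.3010
H(X,Z) = 0.5452 → H(X|Z) = 0.2442
H(Y,Z) = 0.5668 → H(Y|Z) = 0.2658
H(X,Y,Z) = 0.7975 → H(X,Y|Z) = 0.4965

I(X;Y|Z) = 0.2442 + 0.2658 - 0.4965 = 0.0135 dits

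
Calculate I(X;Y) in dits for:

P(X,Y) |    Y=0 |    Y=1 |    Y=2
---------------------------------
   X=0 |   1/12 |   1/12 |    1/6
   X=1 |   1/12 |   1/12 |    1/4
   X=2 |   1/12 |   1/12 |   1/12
0.0098 dits

Mutual information: I(X;Y) = H(X) + H(Y) - H(X,Y)

Marginals:
P(X) = (1/3, 5/12, 1/4), H(X) = 0.4680 dits
P(Y) = (1/4, 1/4, 1/2), H(Y) = 0.4515 dits

Joint entropy: H(X,Y) = 0.9097 dits

I(X;Y) = 0.4680 + 0.4515 - 0.9097 = 0.0098 dits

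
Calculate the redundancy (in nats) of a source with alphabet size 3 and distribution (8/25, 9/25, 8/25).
0.0016 nats

Redundancy measures how far a source is from maximum entropy:
R = H_max - H(X)

Maximum entropy for 3 symbols: H_max = log_e(3) = 1.0986 nats
Actual entropy: H(X) = 1.0970 nats
Redundancy: R = 1.0986 - 1.0970 = 0.0016 nats

This redundancy represents potential for compression: the source could be compressed by 0.0016 nats per symbol.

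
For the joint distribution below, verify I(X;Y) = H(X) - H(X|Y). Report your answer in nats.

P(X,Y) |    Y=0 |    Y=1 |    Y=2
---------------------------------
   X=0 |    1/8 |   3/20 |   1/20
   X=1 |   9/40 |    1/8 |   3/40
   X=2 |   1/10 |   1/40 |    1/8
I(X;Y) = 0.0761 nats

Mutual information has multiple equivalent forms:
- I(X;Y) = H(X) - H(X|Y)
- I(X;Y) = H(Y) - H(Y|X)
- I(X;Y) = H(X) + H(Y) - H(X,Y)

Computing all quantities:
H(X) = 1.0755, H(Y) = 1.0671, H(X,Y) = 2.0665
H(X|Y) = 0.9994, H(Y|X) = 0.9910

Verification:
H(X) - H(X|Y) = 1.0755 - 0.9994 = 0.0761
H(Y) - H(Y|X) = 1.0671 - 0.9910 = 0.0761
H(X) + H(Y) - H(X,Y) = 1.0755 + 1.0671 - 2.0665 = 0.0761

All forms give I(X;Y) = 0.0761 nats. ✓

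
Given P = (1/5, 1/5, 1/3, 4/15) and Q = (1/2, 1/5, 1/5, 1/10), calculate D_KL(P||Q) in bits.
0.3586 bits

KL divergence: D_KL(P||Q) = Σ p(x) log(p(x)/q(x))

Computing term by term:
  x=0: 1/5 × log_2[(1/5)/(1/2)] = 1/5 × -1.3219 = -0.2644
  x=1: 1/5 × log_2[(1/5)/(1/5)] = 1/5 × 0.0000 = 0.0000
  x=2: 1/3 × log_2[(1/3)/(1/5)] = 1/3 × 0.7370 = 0.2457
  x=3: 4/15 × log_2[(4/15)/(1/10)] = 4/15 × 1.4150 = 0.3773

D_KL(P||Q) = 0.3586 bits

Note: KL divergence is always non-negative and equals 0 iff P = Q.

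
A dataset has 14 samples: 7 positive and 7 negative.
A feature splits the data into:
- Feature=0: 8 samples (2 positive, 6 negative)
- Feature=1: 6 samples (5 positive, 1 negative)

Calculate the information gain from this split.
0.2578 bits

Information Gain = H(Y) - H(Y|Feature)

Before split:
P(positive) = 7/14 = 0.5000
H(Y) = 1.0000 bits

After split:
Feature=0: H = 0.8113 bits (weight = 8/14)
Feature=1: H = 0.6500 bits (weight = 6/14)
H(Y|Feature) = (8/14)×0.8113 + (6/14)×0.6500 = 0.7422 bits

Information Gain = 1.0000 - 0.7422 = 0.2578 bits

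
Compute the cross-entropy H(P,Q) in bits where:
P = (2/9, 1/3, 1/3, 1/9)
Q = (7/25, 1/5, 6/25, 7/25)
2.0724 bits

Cross-entropy: H(P,Q) = -Σ p(x) log q(x)

Alternatively: H(P,Q) = H(P) + D_KL(P||Q)
H(P) = 1.8911 bits
D_KL(P||Q) = 0.1814 bits

H(P,Q) = 1.8911 + 0.1814 = 2.0724 bits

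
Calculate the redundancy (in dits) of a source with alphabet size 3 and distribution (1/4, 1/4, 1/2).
0.0256 dits

Redundancy measures how far a source is from maximum entropy:
R = H_max - H(X)

Maximum entropy for 3 symbols: H_max = log_10(3) = 0.4771 dits
Actual entropy: H(X) = 0.4515 dits
Redundancy: R = 0.4771 - 0.4515 = 0.0256 dits

This redundancy represents potential for compression: the source could be compressed by 0.0256 dits per symbol.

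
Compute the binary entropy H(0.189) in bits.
0.6994 bits

The binary entropy function is:
H(p) = -p log(p) - (1-p) log(1-p)

H(0.189) = -0.189 × log_2(0.189) - 0.811 × log_2(0.811)
H(0.189) = 0.6994 bits

Note: Binary entropy is maximized at p=0.5 (H=1 bit) and minimized at p=0 or p=1 (H=0).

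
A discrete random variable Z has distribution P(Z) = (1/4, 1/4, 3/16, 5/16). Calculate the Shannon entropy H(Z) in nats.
1.3705 nats

Shannon entropy is H(X) = -Σ p(x) log p(x).

For P = (1/4, 1/4, 3/16, 5/16):
H = -1/4 × log_e(1/4) -1/4 × log_e(1/4) -3/16 × log_e(3/16) -5/16 × log_e(5/16)
H = 1.3705 nats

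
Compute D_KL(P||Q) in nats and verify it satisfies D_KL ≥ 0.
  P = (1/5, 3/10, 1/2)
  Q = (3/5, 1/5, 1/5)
0.3601 nats

KL divergence satisfies the Gibbs inequality: D_KL(P||Q) ≥ 0 for all distributions P, Q.

D_KL(P||Q) = Σ p(x) log(p(x)/q(x))
Term by term:
  x=0: 1/5 × log_e[(1/5)/(3/5)] = -0.2197
  x=1: 3/10 × log_e[(3/10)/(1/5)] = 0.1216
  x=2: 1/2 × log_e[(1/2)/(1/5)] = 0.4581
D_KL(P||Q) = 0.3601 nats

D_KL(P||Q) = 0.3601 ≥ 0 ✓

This non-negativity is a fundamental property: relative entropy cannot be negative because it measures how different Q is from P.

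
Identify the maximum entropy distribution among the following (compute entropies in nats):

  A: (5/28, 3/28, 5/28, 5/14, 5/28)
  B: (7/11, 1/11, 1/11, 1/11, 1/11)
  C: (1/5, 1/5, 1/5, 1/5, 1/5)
C

For a discrete distribution over n outcomes, entropy is maximized by the uniform distribution.

Computing entropies:
H(A) = 1.5299 nats
H(B) = 1.1596 nats
H(C) = 1.6094 nats

The uniform distribution (where all probabilities equal 1/5) achieves the maximum entropy of log_e(5) = 1.6094 nats.

Distribution C has the highest entropy.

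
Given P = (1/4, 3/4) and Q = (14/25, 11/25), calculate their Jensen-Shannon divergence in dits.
0.0221 dits

Jensen-Shannon divergence is:
JSD(P||Q) = 0.5 × D_KL(P||M) + 0.5 × D_KL(Q||M)
where M = 0.5 × (P + Q) is the mixture distribution.

M = 0.5 × (1/4, 3/4) + 0.5 × (14/25, 11/25) = (0.405, 0.595)

D_KL(P||M) = 0.0230 dits
D_KL(Q||M) = 0.0211 dits

JSD(P||Q) = 0.5 × 0.0230 + 0.5 × 0.0211 = 0.0221 dits

Unlike KL divergence, JSD is symmetric and bounded: 0 ≤ JSD ≤ log(2).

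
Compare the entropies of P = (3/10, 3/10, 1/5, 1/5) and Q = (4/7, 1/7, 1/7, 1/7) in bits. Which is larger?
P

Computing entropies in bits:
H(P) = 1.9710
H(Q) = 1.6645

Distribution P has higher entropy.

Intuition: The distribution closer to uniform (more spread out) has higher entropy.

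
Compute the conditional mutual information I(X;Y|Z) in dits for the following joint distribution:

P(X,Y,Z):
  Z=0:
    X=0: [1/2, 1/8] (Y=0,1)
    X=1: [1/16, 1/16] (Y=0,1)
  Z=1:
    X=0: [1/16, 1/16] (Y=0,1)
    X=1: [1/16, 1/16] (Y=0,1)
0.0097 dits

Conditional mutual information: I(X;Y|Z) = H(X|Z) + H(Y|Z) - H(X,Y|Z)

H(Z) = 0.2442
H(X,Z) = 0.4662 → H(X|Z) = 0.2220
H(Y,Z) = 0.5026 → H(Y|Z) = 0.2584
H(X,Y,Z) = 0.7149 → H(X,Y|Z) = 0.4707

I(X;Y|Z) = 0.2220 + 0.2584 - 0.4707 = 0.0097 dits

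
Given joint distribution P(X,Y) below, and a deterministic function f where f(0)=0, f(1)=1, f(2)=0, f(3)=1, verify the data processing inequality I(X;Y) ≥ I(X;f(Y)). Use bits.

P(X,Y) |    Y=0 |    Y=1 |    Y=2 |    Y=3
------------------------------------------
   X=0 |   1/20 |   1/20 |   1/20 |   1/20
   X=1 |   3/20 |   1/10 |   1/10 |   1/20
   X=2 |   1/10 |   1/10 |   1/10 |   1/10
I(X;Y) = 0.0232, I(X;f(Y)) = 0.0110, inequality holds: 0.0232 ≥ 0.0110

Data Processing Inequality: For any Markov chain X → Y → Z, we have I(X;Y) ≥ I(X;Z).

Here Z = f(Y) is a deterministic function of Y, forming X → Y → Z.

Original I(X;Y) = 0.0232 bits

After applying f:
P(X,Z) where Z=f(Y):
- P(X,Z=0) = P(X,Y=0) + P(X,Y=2)
- P(X,Z=1) = P(X,Y=1) + P(X,Y=3)

I(X;Z) = I(X;f(Y)) = 0.0110 bits

Verification: 0.0232 ≥ 0.0110 ✓

Information cannot be created by processing; the function f can only lose information about X.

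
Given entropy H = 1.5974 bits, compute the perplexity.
3.0260

Perplexity is 2^H (or exp(H) for natural log).

H = 1.5974 bits
Perplexity = 2^1.5974 = 3.0260

Interpretation: The model's uncertainty is equivalent to choosing uniformly among 3.0 options.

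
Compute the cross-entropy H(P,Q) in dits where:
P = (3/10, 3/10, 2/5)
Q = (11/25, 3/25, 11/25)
0.5258 dits

Cross-entropy: H(P,Q) = -Σ p(x) log q(x)

Alternatively: H(P,Q) = H(P) + D_KL(P||Q)
H(P) = 0.4729 dits
D_KL(P||Q) = 0.0529 dits

H(P,Q) = 0.4729 + 0.0529 = 0.5258 dits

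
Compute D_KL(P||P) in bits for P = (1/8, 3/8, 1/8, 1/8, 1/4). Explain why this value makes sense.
0.0000 bits

KL divergence satisfies the Gibbs inequality: D_KL(P||Q) ≥ 0 for all distributions P, Q.

D_KL(P||Q) = Σ p(x) log(p(x)/q(x))
Each term is p(x) × log_2(p(x)/p(x)) = p(x) × log_2(1) = 0, so the sum is 0.
D_KL(P||Q) = 0.0000 bits

When P = Q, the KL divergence is exactly 0, as there is no 'divergence' between identical distributions.

This non-negativity is a fundamental property: relative entropy cannot be negative because it measures how different Q is from P.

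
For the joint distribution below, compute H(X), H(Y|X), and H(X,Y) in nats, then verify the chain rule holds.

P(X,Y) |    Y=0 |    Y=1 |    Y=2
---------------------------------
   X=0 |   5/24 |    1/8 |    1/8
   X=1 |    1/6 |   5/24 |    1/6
H(X,Y) = 1.7707, H(X) = 0.6897, H(Y|X) = 1.0810 (all in nats)

Chain rule: H(X,Y) = H(X) + H(Y|X)

Left side — joint entropy directly:
H(X,Y) = -Σ p(x,y) log p(x,y) = 1.7707 nats

Right side — compute H(Y|X) from the conditional distributions:
P(X) = (11/24, 13/24), so H(X) = 0.6897 nats
H(Y|X) = Σ_x P(X=x) · H(Y|X=x):
  P(Y|X=0) = (5/11, 3/11, 3/11), H(Y|X=0) = 1.0671, weight P(X=0) = 11/24
  P(Y|X=1) = (4/13, 5/13, 4/13), H(Y|X=1) = 1.0928, weight P(X=1) = 13/24
H(Y|X) = 1.0810 nats

H(X) + H(Y|X) = 0.6897 + 1.0810 = 1.7707 nats

Both sides equal 1.7707 nats. ✓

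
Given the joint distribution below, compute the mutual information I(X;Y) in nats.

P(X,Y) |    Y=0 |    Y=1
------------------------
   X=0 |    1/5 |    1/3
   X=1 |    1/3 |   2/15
0.0589 nats

Mutual information: I(X;Y) = H(X) + H(Y) - H(X,Y)

Marginals:
P(X) = (8/15, 7/15), H(X) = 0.6909 nats
P(Y) = (8/15, 7/15), H(Y) = 0.6909 nats

Joint entropy: H(X,Y) = 1.3229 nats

I(X;Y) = 0.6909 + 0.6909 - 1.3229 = 0.0589 nats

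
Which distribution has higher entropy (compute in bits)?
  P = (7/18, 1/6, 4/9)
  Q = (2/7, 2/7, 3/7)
Q

Computing entropies in bits:
H(P) = 1.4807
H(Q) = 1.5567

Distribution Q has higher entropy.

Intuition: The distribution closer to uniform (more spread out) has higher entropy.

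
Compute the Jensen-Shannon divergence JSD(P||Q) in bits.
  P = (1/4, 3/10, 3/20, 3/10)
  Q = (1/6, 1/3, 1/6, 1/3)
0.0076 bits

Jensen-Shannon divergence is:
JSD(P||Q) = 0.5 × D_KL(P||M) + 0.5 × D_KL(Q||M)
where M = 0.5 × (P + Q) is the mixture distribution.

M = 0.5 × (1/4, 3/10, 3/20, 3/10) + 0.5 × (1/6, 1/3, 1/6, 1/3) = (5/24, 0.316667, 0.158333, 0.316667)

D_KL(P||M) = 0.0073 bits
D_KL(Q||M) = 0.0080 bits

JSD(P||Q) = 0.5 × 0.0073 + 0.5 × 0.0080 = 0.0076 bits

Unlike KL divergence, JSD is symmetric and bounded: 0 ≤ JSD ≤ log(2).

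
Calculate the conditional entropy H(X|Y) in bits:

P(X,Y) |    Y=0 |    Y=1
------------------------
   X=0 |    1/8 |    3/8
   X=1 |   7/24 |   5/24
0.9157 bits

Using the chain rule: H(X|Y) = H(X,Y) - H(Y)

First, compute H(X,Y) = 1.8956 bits

Marginal P(Y) = (5/12, 7/12)
H(Y) = 0.9799 bits

H(X|Y) = H(X,Y) - H(Y) = 1.8956 - 0.9799 = 0.9157 bits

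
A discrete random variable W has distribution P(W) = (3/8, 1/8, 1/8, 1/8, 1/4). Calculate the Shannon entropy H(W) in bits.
2.1556 bits

Shannon entropy is H(X) = -Σ p(x) log p(x).

For P = (3/8, 1/8, 1/8, 1/8, 1/4):
H = -3/8 × log_2(3/8) -1/8 × log_2(1/8) -1/8 × log_2(1/8) -1/8 × log_2(1/8) -1/4 × log_2(1/4)
H = 2.1556 bits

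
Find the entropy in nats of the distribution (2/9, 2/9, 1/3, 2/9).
1.3689 nats

Shannon entropy is H(X) = -Σ p(x) log p(x).

For P = (2/9, 2/9, 1/3, 2/9):
H = -2/9 × log_e(2/9) -2/9 × log_e(2/9) -1/3 × log_e(1/3) -2/9 × log_e(2/9)
H = 1.3689 nats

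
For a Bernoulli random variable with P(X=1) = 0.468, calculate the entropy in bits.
0.9970 bits

The binary entropy function is:
H(p) = -p log(p) - (1-p) log(1-p)

H(0.468) = -0.468 × log_2(0.468) - 0.532 × log_2(0.532)
H(0.468) = 0.9970 bits

Note: Binary entropy is maximized at p=0.5 (H=1 bit) and minimized at p=0 or p=1 (H=0).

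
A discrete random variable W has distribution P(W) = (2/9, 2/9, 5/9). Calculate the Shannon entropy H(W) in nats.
0.9950 nats

Shannon entropy is H(X) = -Σ p(x) log p(x).

For P = (2/9, 2/9, 5/9):
H = -2/9 × log_e(2/9) -2/9 × log_e(2/9) -5/9 × log_e(5/9)
H = 0.9950 nats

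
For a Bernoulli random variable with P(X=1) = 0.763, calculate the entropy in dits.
0.2378 dits

The binary entropy function is:
H(p) = -p log(p) - (1-p) log(1-p)

H(0.763) = -0.763 × log_10(0.763) - 0.237 × log_10(0.237)
H(0.763) = 0.2378 dits

Note: Binary entropy is maximized at p=0.5 (H=1 bit) and minimized at p=0 or p=1 (H=0).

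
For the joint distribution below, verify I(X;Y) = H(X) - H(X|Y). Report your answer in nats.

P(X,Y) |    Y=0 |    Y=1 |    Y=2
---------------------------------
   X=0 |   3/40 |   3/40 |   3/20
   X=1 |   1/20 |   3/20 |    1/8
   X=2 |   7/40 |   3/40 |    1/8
I(X;Y) = 0.0566 nats

Mutual information has multiple equivalent forms:
- I(X;Y) = H(X) - H(X|Y)
- I(X;Y) = H(Y) - H(Y|X)
- I(X;Y) = H(X) + H(Y) - H(X,Y)

Computing all quantities:
H(X) = 1.0943, H(Y) = 1.0889, H(X,Y) = 2.1266
H(X|Y) = 1.0377, H(Y|X) = 1.0323

Verification:
H(X) - H(X|Y) = 1.0943 - 1.0377 = 0.0566
H(Y) - H(Y|X) = 1.0889 - 1.0323 = 0.0566
H(X) + H(Y) - H(X,Y) = 1.0943 + 1.0889 - 2.1266 = 0.0566

All forms give I(X;Y) = 0.0566 nats. ✓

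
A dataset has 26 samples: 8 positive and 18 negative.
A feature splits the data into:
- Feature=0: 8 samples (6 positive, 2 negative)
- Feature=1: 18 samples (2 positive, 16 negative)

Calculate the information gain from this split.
0.2925 bits

Information Gain = H(Y) - H(Y|Feature)

Before split:
P(positive) = 8/26 = 0.3077
H(Y) = 0.8905 bits

After split:
Feature=0: H = 0.8113 bits (weight = 8/26)
Feature=1: H = 0.5033 bits (weight = 18/26)
H(Y|Feature) = (8/26)×0.8113 + (18/26)×0.5033 = 0.5980 bits

Information Gain = 0.8905 - 0.5980 = 0.2925 bits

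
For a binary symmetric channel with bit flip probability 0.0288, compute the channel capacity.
0.8117 bits

For a binary symmetric channel (BSC) with error probability p:
Capacity C = 1 - H(p) bits per symbol

where H(p) = -p log₂(p) - (1-p) log₂(1-p) is the binary entropy function.

H(0.0288) = 0.1883 bits
C = 1 - 0.1883 = 0.8117 bits per symbol

This means we can reliably transmit up to 0.8117 bits of information per channel use.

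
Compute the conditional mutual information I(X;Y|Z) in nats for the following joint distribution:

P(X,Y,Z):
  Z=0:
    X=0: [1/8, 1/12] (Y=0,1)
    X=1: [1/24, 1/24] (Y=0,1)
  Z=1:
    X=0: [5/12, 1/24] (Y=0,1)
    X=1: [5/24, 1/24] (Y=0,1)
0.0055 nats

Conditional mutual information: I(X;Y|Z) = H(X|Z) + H(Y|Z) - H(X,Y|Z)

H(Z) = 0.6036
H(X,Z) = 1.2380 → H(X|Z) = 0.6344
H(Y,Z) = 1.0594 → H(Y|Z) = 0.4557
H(X,Y,Z) = 1.6883 → H(X,Y|Z) = 1.0846

I(X;Y|Z) = 0.6344 + 0.4557 - 1.0846 = 0.0055 nats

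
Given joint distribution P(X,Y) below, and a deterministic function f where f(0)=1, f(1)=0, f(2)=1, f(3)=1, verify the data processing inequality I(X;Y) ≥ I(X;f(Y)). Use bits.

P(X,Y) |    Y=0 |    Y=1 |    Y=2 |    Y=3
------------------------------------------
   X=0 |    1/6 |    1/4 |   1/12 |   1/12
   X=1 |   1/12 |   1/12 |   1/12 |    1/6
I(X;Y) = 0.0836, I(X;f(Y)) = 0.0428, inequality holds: 0.0836 ≥ 0.0428

Data Processing Inequality: For any Markov chain X → Y → Z, we have I(X;Y) ≥ I(X;Z).

Here Z = f(Y) is a deterministic function of Y, forming X → Y → Z.

Original I(X;Y) = 0.0836 bits

After applying f:
P(X,Z) where Z=f(Y):
- P(X,Z=0) = P(X,Y=1)
- P(X,Z=1) = P(X,Y=0) + P(X,Y=2) + P(X,Y=3)

I(X;Z) = I(X;f(Y)) = 0.0428 bits

Verification: 0.0836 ≥ 0.0428 ✓

Information cannot be created by processing; the function f can only lose information about X.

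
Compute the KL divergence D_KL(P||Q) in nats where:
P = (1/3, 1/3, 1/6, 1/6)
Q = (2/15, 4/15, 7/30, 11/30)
0.1923 nats

KL divergence: D_KL(P||Q) = Σ p(x) log(p(x)/q(x))

Computing term by term:
  x=0: 1/3 × log_e[(1/3)/(2/15)] = 1/3 × 0.9163 = 0.3054
  x=1: 1/3 × log_e[(1/3)/(4/15)] = 1/3 × 0.2231 = 0.0744
  x=2: 1/6 × log_e[(1/6)/(7/30)] = 1/6 × -0.3365 = -0.0561
  x=3: 1/6 × log_e[(1/6)/(11/30)] = 1/6 × -0.7885 = -0.1314

D_KL(P||Q) = 0.1923 nats

Note: KL divergence is always non-negative and equals 0 iff P = Q.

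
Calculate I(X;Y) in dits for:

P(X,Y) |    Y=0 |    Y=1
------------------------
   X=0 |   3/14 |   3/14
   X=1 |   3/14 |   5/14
0.0034 dits

Mutual information: I(X;Y) = H(X) + H(Y) - H(X,Y)

Marginals:
P(X) = (3/7, 4/7), H(X) = 0.2966 dits
P(Y) = (3/7, 4/7), H(Y) = 0.2966 dits

Joint entropy: H(X,Y) = 0.5898 dits

I(X;Y) = 0.2966 + 0.2966 - 0.5898 = 0.0034 dits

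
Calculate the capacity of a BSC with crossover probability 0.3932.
0.0332 bits

For a binary symmetric channel (BSC) with error probability p:
Capacity C = 1 - H(p) bits per symbol

where H(p) = -p log₂(p) - (1-p) log₂(1-p) is the binary entropy function.

H(0.3932) = 0.9668 bits
C = 1 - 0.9668 = 0.0332 bits per symbol

This means we can reliably transmit up to 0.0332 bits of information per channel use.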